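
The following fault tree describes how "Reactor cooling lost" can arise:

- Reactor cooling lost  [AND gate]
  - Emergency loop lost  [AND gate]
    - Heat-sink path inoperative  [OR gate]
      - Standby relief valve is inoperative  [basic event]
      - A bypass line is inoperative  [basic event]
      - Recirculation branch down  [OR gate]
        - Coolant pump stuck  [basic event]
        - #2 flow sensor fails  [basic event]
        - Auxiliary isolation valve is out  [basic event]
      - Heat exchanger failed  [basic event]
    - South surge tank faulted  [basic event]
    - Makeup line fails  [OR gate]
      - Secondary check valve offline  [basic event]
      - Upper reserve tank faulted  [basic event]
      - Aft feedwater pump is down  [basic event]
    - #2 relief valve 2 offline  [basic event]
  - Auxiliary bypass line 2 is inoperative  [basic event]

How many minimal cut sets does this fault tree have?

Recirculation branch down [OR]: union of children's cut sets → 3 cut set(s).
Heat-sink path inoperative [OR]: union of children's cut sets → 6 cut set(s).
Makeup line fails [OR]: union of children's cut sets → 3 cut set(s).
Emergency loop lost [AND]: one cut set from each child combined → 6 × 1 × 3 × 1 = 18 cut set(s).
Reactor cooling lost [AND]: one cut set from each child combined → 18 × 1 = 18 cut set(s).

18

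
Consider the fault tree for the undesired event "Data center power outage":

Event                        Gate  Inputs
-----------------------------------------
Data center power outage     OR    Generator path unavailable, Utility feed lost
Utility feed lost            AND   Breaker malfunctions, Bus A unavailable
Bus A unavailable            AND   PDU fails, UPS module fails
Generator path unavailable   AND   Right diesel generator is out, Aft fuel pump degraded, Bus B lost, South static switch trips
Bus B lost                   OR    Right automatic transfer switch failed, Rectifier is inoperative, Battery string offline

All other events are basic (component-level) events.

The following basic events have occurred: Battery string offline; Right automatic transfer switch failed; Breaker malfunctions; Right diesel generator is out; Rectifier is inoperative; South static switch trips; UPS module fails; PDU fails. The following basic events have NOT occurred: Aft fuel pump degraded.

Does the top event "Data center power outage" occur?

Bus B lost [OR]: Right automatic transfer switch failed=occurs, Rectifier is inoperative=occurs, Battery string offline=occurs → at least one input occurs → occurs.
Generator path unavailable [AND]: Right diesel generator is out=occurs, Aft fuel pump degraded=not, Bus B lost=occurs, South static switch trips=occurs → not all inputs occur → does not occur.
Bus A unavailable [AND]: PDU fails=occurs, UPS module fails=occurs → all inputs occur → occurs.
Utility feed lost [AND]: Breaker malfunctions=occurs, Bus A unavailable=occurs → all inputs occur → occurs.
Data center power outage [OR]: Generator path unavailable=not, Utility feed lost=occurs → at least one input occurs → occurs.

Yes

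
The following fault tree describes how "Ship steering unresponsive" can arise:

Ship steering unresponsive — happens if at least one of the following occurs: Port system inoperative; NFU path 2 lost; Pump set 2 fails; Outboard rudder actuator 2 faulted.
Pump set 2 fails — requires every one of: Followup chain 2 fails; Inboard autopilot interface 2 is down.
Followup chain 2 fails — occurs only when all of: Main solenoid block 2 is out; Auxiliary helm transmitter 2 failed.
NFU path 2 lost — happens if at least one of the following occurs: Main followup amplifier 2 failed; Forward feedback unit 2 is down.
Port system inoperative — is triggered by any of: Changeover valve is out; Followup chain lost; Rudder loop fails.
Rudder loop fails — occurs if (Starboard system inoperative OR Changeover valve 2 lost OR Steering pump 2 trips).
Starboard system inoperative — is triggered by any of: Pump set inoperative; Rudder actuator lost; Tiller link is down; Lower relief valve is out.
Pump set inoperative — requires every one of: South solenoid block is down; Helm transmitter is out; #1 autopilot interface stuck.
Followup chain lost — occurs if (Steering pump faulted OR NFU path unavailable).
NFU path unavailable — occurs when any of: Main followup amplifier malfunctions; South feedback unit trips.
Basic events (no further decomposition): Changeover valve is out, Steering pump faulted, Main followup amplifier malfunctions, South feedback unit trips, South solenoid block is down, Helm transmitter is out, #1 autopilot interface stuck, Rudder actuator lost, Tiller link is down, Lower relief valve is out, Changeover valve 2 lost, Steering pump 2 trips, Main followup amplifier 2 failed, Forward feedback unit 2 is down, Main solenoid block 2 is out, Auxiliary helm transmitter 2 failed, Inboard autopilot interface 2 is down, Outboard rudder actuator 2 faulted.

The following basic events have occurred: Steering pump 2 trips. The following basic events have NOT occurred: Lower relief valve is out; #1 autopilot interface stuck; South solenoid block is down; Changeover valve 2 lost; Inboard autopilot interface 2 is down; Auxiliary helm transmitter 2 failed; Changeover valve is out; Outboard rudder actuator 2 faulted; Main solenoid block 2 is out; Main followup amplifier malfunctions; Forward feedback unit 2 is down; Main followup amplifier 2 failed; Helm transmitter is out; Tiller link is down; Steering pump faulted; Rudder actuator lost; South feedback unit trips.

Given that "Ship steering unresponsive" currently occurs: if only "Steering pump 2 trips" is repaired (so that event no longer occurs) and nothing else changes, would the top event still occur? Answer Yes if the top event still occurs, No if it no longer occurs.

Counterfactual: set "Steering pump 2 trips" to not occurred.
NFU path unavailable [OR]: Main followup amplifier malfunctions=not, South feedback unit trips=not → no input occurs → does not occur.
Followup chain lost [OR]: Steering pump faulted=not, NFU path unavailable=not → no input occurs → does not occur.
Pump set inoperative [AND]: South solenoid block is down=not, Helm transmitter is out=not, #1 autopilot interface stuck=not → not all inputs occur → does not occur.
Starboard system inoperative [OR]: Pump set inoperative=not, Rudder actuator lost=not, Tiller link is down=not, Lower relief valve is out=not → no input occurs → does not occur.
Rudder loop fails [OR]: Starboard system inoperative=not, Changeover valve 2 lost=not, Steering pump 2 trips=not → no input occurs → does not occur.
Port system inoperative [OR]: Changeover valve is out=not, Followup chain lost=not, Rudder loop fails=not → no input occurs → does not occur.
NFU path 2 lost [OR]: Main followup amplifier 2 failed=not, Forward feedback unit 2 is down=not → no input occurs → does not occur.
Followup chain 2 fails [AND]: Main solenoid block 2 is out=not, Auxiliary helm transmitter 2 failed=not → not all inputs occur → does not occur.
Pump set 2 fails [AND]: Followup chain 2 fails=not, Inboard autopilot interface 2 is down=not → not all inputs occur → does not occur.
Ship steering unresponsive [OR]: Port system inoperative=not, NFU path 2 lost=not, Pump set 2 fails=not, Outboard rudder actuator 2 faulted=not → no input occurs → does not occur.

No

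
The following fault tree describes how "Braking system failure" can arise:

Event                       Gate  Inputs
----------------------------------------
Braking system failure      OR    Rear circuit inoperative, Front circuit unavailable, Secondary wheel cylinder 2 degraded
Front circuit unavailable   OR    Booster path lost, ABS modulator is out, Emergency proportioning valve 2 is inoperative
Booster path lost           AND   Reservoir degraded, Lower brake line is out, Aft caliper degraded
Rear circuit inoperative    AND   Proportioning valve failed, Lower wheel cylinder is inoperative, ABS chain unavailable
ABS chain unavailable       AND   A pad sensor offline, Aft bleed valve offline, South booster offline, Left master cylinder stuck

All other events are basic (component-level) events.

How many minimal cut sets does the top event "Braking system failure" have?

5

ABS chain unavailable [AND]: one cut set from each child combined → 1 × 1 × 1 × 1 = 1 cut set(s).
Rear circuit inoperative [AND]: one cut set from each child combined → 1 × 1 × 1 = 1 cut set(s).
Booster path lost [AND]: one cut set from each child combined → 1 × 1 × 1 = 1 cut set(s).
Front circuit unavailable [OR]: union of children's cut sets → 3 cut set(s).
Braking system failure [OR]: union of children's cut sets → 5 cut set(s).
Minimal cut sets: {A pad sensor offline, Aft bleed valve offline, Left master cylinder stuck, Lower wheel cylinder is inoperative, Proportioning valve failed, South booster offline}; {Aft caliper degraded, Lower brake line is out, Reservoir degraded}; {ABS modulator is out}; {Emergency proportioning valve 2 is inoperative}; {Secondary wheel cylinder 2 degraded}.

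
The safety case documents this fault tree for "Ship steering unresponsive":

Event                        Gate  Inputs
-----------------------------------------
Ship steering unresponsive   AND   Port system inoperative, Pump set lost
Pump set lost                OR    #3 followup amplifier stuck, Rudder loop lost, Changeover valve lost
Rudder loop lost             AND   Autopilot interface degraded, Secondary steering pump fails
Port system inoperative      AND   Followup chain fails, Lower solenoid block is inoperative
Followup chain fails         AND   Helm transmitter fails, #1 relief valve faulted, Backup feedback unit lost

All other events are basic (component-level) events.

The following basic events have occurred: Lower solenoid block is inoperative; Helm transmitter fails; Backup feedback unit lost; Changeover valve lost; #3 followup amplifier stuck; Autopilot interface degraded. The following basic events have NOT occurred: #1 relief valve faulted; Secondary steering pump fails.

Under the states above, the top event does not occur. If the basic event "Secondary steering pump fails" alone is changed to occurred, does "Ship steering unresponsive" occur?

Counterfactual: set "Secondary steering pump fails" to occurred.
Followup chain fails [AND]: Helm transmitter fails=occurs, #1 relief valve faulted=not, Backup feedback unit lost=occurs → not all inputs occur → does not occur.
Port system inoperative [AND]: Followup chain fails=not, Lower solenoid block is inoperative=occurs → not all inputs occur → does not occur.
Rudder loop lost [AND]: Autopilot interface degraded=occurs, Secondary steering pump fails=occurs → all inputs occur → occurs.
Pump set lost [OR]: #3 followup amplifier stuck=occurs, Rudder loop lost=occurs, Changeover valve lost=occurs → at least one input occurs → occurs.
Ship steering unresponsive [AND]: Port system inoperative=not, Pump set lost=occurs → not all inputs occur → does not occur.

No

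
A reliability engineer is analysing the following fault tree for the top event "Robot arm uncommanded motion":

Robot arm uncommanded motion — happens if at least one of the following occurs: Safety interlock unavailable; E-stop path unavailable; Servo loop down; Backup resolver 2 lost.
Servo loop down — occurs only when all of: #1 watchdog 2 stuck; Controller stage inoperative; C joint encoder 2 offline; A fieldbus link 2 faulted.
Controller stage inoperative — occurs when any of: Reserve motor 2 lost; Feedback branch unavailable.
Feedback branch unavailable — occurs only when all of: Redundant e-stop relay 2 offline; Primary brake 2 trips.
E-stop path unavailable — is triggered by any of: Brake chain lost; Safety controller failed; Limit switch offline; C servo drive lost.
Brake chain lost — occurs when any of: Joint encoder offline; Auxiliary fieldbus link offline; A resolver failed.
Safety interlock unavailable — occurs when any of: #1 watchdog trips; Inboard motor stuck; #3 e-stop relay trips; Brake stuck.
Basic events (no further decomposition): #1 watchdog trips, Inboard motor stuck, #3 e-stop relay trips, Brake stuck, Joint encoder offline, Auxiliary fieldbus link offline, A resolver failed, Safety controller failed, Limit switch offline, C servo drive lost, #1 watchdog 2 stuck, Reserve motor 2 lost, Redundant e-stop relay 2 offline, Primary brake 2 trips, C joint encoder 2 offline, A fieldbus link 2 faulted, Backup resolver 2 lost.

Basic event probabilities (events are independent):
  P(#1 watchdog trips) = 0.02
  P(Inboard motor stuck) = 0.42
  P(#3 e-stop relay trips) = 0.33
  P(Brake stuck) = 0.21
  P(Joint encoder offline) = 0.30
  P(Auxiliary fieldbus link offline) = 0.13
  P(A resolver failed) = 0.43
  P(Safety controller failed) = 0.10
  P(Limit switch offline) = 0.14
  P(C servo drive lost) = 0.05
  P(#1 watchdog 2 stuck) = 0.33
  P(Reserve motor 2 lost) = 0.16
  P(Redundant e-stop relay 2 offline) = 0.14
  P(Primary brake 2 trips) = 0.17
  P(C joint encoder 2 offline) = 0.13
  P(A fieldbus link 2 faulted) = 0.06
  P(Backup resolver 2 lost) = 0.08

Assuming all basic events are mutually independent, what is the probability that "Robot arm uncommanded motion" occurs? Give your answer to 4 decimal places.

0.9294

P(Safety interlock unavailable) [OR] = 1 − (1−0.02) × (1−0.42) × (1−0.33) × (1−0.21) = 0.699146
P(Brake chain lost) [OR] = 1 − (1−0.30) × (1−0.13) × (1−0.43) = 0.652870
P(E-stop path unavailable) [OR] = 1 − (1−0.652870) × (1−0.10) × (1−0.14) × (1−0.05) = 0.744755
P(Feedback branch unavailable) [AND] = 0.14 × 0.17 = 0.023800
P(Controller stage inoperative) [OR] = 1 − (1−0.16) × (1−0.023800) = 0.179992
P(Servo loop down) [AND] = 0.33 × 0.179992 × 0.13 × 0.06 = 0.000463
P(Robot arm uncommanded motion) [OR] = 1 − (1−0.699146) × (1−0.744755) × (1−0.000463) × (1−0.08) = 0.929385
Rounded to 4 decimal places: P(Robot arm uncommanded motion) ≈ 0.9294.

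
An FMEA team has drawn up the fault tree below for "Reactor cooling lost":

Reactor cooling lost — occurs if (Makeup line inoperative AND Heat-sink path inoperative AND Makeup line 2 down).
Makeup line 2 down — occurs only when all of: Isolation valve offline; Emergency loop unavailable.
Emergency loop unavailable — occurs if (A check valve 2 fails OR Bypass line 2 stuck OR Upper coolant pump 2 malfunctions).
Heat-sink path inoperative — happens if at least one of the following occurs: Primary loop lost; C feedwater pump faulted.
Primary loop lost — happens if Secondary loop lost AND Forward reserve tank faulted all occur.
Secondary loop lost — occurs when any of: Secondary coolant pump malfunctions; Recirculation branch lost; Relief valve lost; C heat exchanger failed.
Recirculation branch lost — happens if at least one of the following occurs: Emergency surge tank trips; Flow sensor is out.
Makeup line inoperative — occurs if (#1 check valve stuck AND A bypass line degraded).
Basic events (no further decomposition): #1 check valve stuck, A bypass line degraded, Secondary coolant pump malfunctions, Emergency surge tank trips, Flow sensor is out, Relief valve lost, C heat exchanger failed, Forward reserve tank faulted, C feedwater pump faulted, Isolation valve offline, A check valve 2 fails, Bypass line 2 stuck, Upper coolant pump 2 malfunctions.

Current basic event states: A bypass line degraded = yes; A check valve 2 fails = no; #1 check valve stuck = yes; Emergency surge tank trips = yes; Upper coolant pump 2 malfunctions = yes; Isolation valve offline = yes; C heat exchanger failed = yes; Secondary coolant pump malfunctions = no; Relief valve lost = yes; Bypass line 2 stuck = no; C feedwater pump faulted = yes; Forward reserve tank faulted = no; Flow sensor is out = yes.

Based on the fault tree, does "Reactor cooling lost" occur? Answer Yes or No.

Makeup line inoperative [AND]: #1 check valve stuck=occurs, A bypass line degraded=occurs → all inputs occur → occurs.
Recirculation branch lost [OR]: Emergency surge tank trips=occurs, Flow sensor is out=occurs → at least one input occurs → occurs.
Secondary loop lost [OR]: Secondary coolant pump malfunctions=not, Recirculation branch lost=occurs, Relief valve lost=occurs, C heat exchanger failed=occurs → at least one input occurs → occurs.
Primary loop lost [AND]: Secondary loop lost=occurs, Forward reserve tank faulted=not → not all inputs occur → does not occur.
Heat-sink path inoperative [OR]: Primary loop lost=not, C feedwater pump faulted=occurs → at least one input occurs → occurs.
Emergency loop unavailable [OR]: A check valve 2 fails=not, Bypass line 2 stuck=not, Upper coolant pump 2 malfunctions=occurs → at least one input occurs → occurs.
Makeup line 2 down [AND]: Isolation valve offline=occurs, Emergency loop unavailable=occurs → all inputs occur → occurs.
Reactor cooling lost [AND]: Makeup line inoperative=occurs, Heat-sink path inoperative=occurs, Makeup line 2 down=occurs → all inputs occur → occurs.

Yes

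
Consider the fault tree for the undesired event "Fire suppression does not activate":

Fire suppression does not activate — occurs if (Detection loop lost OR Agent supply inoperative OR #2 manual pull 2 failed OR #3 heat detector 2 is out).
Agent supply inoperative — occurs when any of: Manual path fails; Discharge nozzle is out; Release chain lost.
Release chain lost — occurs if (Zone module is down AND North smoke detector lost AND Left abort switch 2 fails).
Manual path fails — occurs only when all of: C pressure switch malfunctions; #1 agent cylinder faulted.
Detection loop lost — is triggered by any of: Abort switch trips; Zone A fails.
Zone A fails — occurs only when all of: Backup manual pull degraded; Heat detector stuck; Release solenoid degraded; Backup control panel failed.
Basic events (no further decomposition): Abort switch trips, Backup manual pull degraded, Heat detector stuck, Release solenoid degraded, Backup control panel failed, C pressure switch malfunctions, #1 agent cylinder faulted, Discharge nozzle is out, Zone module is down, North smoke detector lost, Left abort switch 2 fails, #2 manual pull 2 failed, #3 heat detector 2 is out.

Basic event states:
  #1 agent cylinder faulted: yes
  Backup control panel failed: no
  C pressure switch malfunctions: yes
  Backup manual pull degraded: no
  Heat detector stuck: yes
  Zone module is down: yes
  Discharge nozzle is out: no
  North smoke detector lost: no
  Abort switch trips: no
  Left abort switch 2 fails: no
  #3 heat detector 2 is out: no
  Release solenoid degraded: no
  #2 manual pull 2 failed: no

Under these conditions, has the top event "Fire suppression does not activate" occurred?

Zone A fails [AND]: Backup manual pull degraded=not, Heat detector stuck=occurs, Release solenoid degraded=not, Backup control panel failed=not → not all inputs occur → does not occur.
Detection loop lost [OR]: Abort switch trips=not, Zone A fails=not → no input occurs → does not occur.
Manual path fails [AND]: C pressure switch malfunctions=occurs, #1 agent cylinder faulted=occurs → all inputs occur → occurs.
Release chain lost [AND]: Zone module is down=occurs, North smoke detector lost=not, Left abort switch 2 fails=not → not all inputs occur → does not occur.
Agent supply inoperative [OR]: Manual path fails=occurs, Discharge nozzle is out=not, Release chain lost=not → at least one input occurs → occurs.
Fire suppression does not activate [OR]: Detection loop lost=not, Agent supply inoperative=occurs, #2 manual pull 2 failed=not, #3 heat detector 2 is out=not → at least one input occurs → occurs.

Yes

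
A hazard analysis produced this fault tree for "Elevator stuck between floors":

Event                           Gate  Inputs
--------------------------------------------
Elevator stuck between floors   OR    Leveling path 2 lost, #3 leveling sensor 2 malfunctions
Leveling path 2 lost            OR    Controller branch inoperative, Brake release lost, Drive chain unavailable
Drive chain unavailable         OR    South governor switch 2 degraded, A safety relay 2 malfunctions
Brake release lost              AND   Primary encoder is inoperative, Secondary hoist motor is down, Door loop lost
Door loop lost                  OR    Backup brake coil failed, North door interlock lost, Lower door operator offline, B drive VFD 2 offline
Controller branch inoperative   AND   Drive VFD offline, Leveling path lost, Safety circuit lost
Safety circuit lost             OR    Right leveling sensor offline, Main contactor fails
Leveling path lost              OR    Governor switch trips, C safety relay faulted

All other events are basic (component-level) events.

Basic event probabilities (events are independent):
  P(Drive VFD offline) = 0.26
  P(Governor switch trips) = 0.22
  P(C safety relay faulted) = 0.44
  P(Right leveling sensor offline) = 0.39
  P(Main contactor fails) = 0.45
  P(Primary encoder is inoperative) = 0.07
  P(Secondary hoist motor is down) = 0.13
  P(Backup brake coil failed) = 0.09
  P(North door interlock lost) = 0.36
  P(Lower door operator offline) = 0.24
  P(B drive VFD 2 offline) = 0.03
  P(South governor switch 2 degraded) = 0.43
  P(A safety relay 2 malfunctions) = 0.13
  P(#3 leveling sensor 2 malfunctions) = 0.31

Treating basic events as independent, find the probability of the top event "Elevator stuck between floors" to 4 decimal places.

0.6927

P(Leveling path lost) [OR] = 1 − (1−0.22) × (1−0.44) = 0.563200
P(Safety circuit lost) [OR] = 1 − (1−0.39) × (1−0.45) = 0.664500
P(Controller branch inoperative) [AND] = 0.26 × 0.563200 × 0.664500 = 0.097304
P(Door loop lost) [OR] = 1 − (1−0.09) × (1−0.36) × (1−0.24) × (1−0.03) = 0.570655
P(Brake release lost) [AND] = 0.07 × 0.13 × 0.570655 = 0.005193
P(Drive chain unavailable) [OR] = 1 − (1−0.43) × (1−0.13) = 0.504100
P(Leveling path 2 lost) [OR] = 1 − (1−0.097304) × (1−0.005193) × (1−0.504100) = 0.554678
P(Elevator stuck between floors) [OR] = 1 − (1−0.554678) × (1−0.31) = 0.692728
Rounded to 4 decimal places: P(Elevator stuck between floors) ≈ 0.6927.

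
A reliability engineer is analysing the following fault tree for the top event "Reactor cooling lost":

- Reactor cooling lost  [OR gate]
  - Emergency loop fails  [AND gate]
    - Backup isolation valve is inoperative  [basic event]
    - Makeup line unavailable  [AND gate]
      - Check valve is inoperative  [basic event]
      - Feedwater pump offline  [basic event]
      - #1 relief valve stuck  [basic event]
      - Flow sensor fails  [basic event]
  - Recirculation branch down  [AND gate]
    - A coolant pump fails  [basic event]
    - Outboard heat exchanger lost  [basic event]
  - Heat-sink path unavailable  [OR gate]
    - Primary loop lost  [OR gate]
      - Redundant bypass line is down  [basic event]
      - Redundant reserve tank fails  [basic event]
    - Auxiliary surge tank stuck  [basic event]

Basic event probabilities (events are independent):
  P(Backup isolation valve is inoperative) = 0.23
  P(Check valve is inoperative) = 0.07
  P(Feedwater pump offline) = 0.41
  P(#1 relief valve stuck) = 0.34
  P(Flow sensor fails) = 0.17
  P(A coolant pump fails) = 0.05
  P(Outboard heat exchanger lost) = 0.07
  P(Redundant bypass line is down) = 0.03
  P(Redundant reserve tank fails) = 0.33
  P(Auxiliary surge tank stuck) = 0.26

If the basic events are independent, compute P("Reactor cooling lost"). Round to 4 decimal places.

P(Makeup line unavailable) [AND] = 0.07 × 0.41 × 0.34 × 0.17 = 0.001659
P(Emergency loop fails) [AND] = 0.23 × 0.001659 = 0.000382
P(Recirculation branch down) [AND] = 0.05 × 0.07 = 0.003500
P(Primary loop lost) [OR] = 1 − (1−0.03) × (1−0.33) = 0.350100
P(Heat-sink path unavailable) [OR] = 1 − (1−0.350100) × (1−0.26) = 0.519074
P(Reactor cooling lost) [OR] = 1 − (1−0.000382) × (1−0.003500) × (1−0.519074) = 0.520940
Rounded to 4 decimal places: P(Reactor cooling lost) ≈ 0.5209.

0.5209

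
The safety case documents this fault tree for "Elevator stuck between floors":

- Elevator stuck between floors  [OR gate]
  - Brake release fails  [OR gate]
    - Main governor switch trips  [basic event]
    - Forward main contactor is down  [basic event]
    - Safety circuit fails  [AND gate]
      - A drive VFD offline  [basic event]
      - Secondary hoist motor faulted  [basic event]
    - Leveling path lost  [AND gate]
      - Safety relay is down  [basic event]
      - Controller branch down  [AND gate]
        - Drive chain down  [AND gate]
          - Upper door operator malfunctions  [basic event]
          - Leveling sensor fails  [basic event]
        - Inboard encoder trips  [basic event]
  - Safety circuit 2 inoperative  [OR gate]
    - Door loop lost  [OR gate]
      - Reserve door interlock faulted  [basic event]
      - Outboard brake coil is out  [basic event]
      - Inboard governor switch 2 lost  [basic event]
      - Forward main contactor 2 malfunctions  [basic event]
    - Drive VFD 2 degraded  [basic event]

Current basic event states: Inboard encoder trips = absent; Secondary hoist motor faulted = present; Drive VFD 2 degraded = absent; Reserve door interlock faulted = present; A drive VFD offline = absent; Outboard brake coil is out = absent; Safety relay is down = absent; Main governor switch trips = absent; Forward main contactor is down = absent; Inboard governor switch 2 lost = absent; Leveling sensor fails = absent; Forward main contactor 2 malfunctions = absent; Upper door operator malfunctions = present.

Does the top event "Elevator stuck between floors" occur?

Yes

Safety circuit fails [AND]: A drive VFD offline=not, Secondary hoist motor faulted=occurs → not all inputs occur → does not occur.
Drive chain down [AND]: Upper door operator malfunctions=occurs, Leveling sensor fails=not → not all inputs occur → does not occur.
Controller branch down [AND]: Drive chain down=not, Inboard encoder trips=not → not all inputs occur → does not occur.
Leveling path lost [AND]: Safety relay is down=not, Controller branch down=not → not all inputs occur → does not occur.
Brake release fails [OR]: Main governor switch trips=not, Forward main contactor is down=not, Safety circuit fails=not, Leveling path lost=not → no input occurs → does not occur.
Door loop lost [OR]: Reserve door interlock faulted=occurs, Outboard brake coil is out=not, Inboard governor switch 2 lost=not, Forward main contactor 2 malfunctions=not → at least one input occurs → occurs.
Safety circuit 2 inoperative [OR]: Door loop lost=occurs, Drive VFD 2 degraded=not → at least one input occurs → occurs.
Elevator stuck between floors [OR]: Brake release fails=not, Safety circuit 2 inoperative=occurs → at least one input occurs → occurs.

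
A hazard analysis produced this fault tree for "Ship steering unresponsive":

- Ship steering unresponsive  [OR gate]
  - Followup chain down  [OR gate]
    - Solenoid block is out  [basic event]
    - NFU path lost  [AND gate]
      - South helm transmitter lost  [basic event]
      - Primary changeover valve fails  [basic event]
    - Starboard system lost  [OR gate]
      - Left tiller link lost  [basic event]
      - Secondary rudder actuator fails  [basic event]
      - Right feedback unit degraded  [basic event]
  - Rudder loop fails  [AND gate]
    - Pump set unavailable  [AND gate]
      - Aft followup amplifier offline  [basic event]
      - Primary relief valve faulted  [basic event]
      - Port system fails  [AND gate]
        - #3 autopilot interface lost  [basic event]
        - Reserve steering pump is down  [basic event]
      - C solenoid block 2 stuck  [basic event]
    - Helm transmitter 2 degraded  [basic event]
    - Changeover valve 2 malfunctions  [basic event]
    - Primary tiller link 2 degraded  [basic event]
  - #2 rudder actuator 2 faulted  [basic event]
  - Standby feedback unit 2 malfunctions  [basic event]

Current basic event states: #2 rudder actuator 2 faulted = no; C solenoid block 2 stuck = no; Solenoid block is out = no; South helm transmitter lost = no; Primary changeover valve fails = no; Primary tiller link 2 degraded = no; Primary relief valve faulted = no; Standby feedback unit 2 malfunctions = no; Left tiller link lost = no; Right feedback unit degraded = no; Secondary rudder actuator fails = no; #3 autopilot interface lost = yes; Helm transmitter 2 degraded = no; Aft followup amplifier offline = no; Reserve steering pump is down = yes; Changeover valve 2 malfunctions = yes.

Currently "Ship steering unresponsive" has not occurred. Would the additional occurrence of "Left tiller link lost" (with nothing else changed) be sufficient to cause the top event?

Counterfactual: set "Left tiller link lost" to occurred.
NFU path lost [AND]: South helm transmitter lost=not, Primary changeover valve fails=not → not all inputs occur → does not occur.
Starboard system lost [OR]: Left tiller link lost=occurs, Secondary rudder actuator fails=not, Right feedback unit degraded=not → at least one input occurs → occurs.
Followup chain down [OR]: Solenoid block is out=not, NFU path lost=not, Starboard system lost=occurs → at least one input occurs → occurs.
Port system fails [AND]: #3 autopilot interface lost=occurs, Reserve steering pump is down=occurs → all inputs occur → occurs.
Pump set unavailable [AND]: Aft followup amplifier offline=not, Primary relief valve faulted=not, Port system fails=occurs, C solenoid block 2 stuck=not → not all inputs occur → does not occur.
Rudder loop fails [AND]: Pump set unavailable=not, Helm transmitter 2 degraded=not, Changeover valve 2 malfunctions=occurs, Primary tiller link 2 degraded=not → not all inputs occur → does not occur.
Ship steering unresponsive [OR]: Followup chain down=occurs, Rudder loop fails=not, #2 rudder actuator 2 faulted=not, Standby feedback unit 2 malfunctions=not → at least one input occurs → occurs.

Yes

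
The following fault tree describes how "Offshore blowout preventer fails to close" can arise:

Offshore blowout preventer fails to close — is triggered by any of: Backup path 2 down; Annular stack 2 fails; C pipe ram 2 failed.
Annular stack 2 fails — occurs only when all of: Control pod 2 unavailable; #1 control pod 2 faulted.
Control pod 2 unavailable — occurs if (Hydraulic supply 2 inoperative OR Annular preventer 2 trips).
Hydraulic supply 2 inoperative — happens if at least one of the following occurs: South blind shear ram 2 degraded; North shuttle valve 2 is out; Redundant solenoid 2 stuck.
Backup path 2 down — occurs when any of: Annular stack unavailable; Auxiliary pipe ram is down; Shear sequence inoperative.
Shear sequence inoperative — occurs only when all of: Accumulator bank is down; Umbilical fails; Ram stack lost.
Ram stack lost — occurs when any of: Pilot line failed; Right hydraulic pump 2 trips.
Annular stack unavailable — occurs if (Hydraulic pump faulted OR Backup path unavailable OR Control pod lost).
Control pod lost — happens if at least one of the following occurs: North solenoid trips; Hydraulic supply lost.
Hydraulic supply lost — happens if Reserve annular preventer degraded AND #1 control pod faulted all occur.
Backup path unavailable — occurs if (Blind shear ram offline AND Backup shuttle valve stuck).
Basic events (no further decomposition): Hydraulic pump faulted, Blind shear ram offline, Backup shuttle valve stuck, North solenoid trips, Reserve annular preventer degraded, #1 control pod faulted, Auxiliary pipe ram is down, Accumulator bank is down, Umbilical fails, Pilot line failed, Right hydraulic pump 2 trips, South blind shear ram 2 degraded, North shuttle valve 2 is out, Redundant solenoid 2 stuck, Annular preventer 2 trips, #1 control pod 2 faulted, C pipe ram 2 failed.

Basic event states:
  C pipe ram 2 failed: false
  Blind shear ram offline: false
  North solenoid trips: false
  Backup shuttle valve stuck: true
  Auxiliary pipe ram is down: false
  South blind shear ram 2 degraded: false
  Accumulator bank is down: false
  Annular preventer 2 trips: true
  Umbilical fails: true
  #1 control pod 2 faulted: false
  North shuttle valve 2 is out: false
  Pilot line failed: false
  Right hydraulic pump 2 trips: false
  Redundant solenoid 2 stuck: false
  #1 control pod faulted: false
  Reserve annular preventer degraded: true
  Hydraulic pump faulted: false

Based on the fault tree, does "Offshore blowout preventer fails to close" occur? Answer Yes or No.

No

Backup path unavailable [AND]: Blind shear ram offline=not, Backup shuttle valve stuck=occurs → not all inputs occur → does not occur.
Hydraulic supply lost [AND]: Reserve annular preventer degraded=occurs, #1 control pod faulted=not → not all inputs occur → does not occur.
Control pod lost [OR]: North solenoid trips=not, Hydraulic supply lost=not → no input occurs → does not occur.
Annular stack unavailable [OR]: Hydraulic pump faulted=not, Backup path unavailable=not, Control pod lost=not → no input occurs → does not occur.
Ram stack lost [OR]: Pilot line failed=not, Right hydraulic pump 2 trips=not → no input occurs → does not occur.
Shear sequence inoperative [AND]: Accumulator bank is down=not, Umbilical fails=occurs, Ram stack lost=not → not all inputs occur → does not occur.
Backup path 2 down [OR]: Annular stack unavailable=not, Auxiliary pipe ram is down=not, Shear sequence inoperative=not → no input occurs → does not occur.
Hydraulic supply 2 inoperative [OR]: South blind shear ram 2 degraded=not, North shuttle valve 2 is out=not, Redundant solenoid 2 stuck=not → no input occurs → does not occur.
Control pod 2 unavailable [OR]: Hydraulic supply 2 inoperative=not, Annular preventer 2 trips=occurs → at least one input occurs → occurs.
Annular stack 2 fails [AND]: Control pod 2 unavailable=occurs, #1 control pod 2 faulted=not → not all inputs occur → does not occur.
Offshore blowout preventer fails to close [OR]: Backup path 2 down=not, Annular stack 2 fails=not, C pipe ram 2 failed=not → no input occurs → does not occur.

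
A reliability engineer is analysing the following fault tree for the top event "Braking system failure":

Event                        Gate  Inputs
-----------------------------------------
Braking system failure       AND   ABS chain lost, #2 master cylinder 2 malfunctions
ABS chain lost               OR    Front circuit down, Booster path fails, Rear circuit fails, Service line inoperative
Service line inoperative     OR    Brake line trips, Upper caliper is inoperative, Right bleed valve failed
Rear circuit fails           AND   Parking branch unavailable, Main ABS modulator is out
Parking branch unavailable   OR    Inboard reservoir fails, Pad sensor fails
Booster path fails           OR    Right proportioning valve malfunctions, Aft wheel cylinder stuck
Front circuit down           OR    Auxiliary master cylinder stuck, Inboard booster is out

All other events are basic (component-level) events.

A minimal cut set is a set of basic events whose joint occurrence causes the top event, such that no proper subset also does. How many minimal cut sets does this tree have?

9

Front circuit down [OR]: union of children's cut sets → 2 cut set(s).
Booster path fails [OR]: union of children's cut sets → 2 cut set(s).
Parking branch unavailable [OR]: union of children's cut sets → 2 cut set(s).
Rear circuit fails [AND]: one cut set from each child combined → 2 × 1 = 2 cut set(s).
Service line inoperative [OR]: union of children's cut sets → 3 cut set(s).
ABS chain lost [OR]: union of children's cut sets → 9 cut set(s).
Braking system failure [AND]: one cut set from each child combined → 9 × 1 = 9 cut set(s).
Minimal cut sets: {#2 master cylinder 2 malfunctions, Auxiliary master cylinder stuck}; {#2 master cylinder 2 malfunctions, Inboard booster is out}; {#2 master cylinder 2 malfunctions, Right proportioning valve malfunctions}; {#2 master cylinder 2 malfunctions, Aft wheel cylinder stuck}; {#2 master cylinder 2 malfunctions, Inboard reservoir fails, Main ABS modulator is out}; {#2 master cylinder 2 malfunctions, Main ABS modulator is out, Pad sensor fails}; {#2 master cylinder 2 malfunctions, Brake line trips}; {#2 master cylinder 2 malfunctions, Upper caliper is inoperative}; {#2 master cylinder 2 malfunctions, Right bleed valve failed}.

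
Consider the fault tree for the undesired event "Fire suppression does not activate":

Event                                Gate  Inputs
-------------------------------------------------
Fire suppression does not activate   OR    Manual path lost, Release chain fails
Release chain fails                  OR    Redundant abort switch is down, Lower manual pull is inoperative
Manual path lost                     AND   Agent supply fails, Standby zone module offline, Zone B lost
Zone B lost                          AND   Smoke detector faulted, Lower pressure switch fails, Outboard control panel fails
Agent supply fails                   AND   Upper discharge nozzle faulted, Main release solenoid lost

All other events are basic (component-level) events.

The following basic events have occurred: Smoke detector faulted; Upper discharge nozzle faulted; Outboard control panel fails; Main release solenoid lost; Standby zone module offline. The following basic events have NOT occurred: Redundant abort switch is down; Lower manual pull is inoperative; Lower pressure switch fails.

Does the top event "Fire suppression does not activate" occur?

No

Agent supply fails [AND]: Upper discharge nozzle faulted=occurs, Main release solenoid lost=occurs → all inputs occur → occurs.
Zone B lost [AND]: Smoke detector faulted=occurs, Lower pressure switch fails=not, Outboard control panel fails=occurs → not all inputs occur → does not occur.
Manual path lost [AND]: Agent supply fails=occurs, Standby zone module offline=occurs, Zone B lost=not → not all inputs occur → does not occur.
Release chain fails [OR]: Redundant abort switch is down=not, Lower manual pull is inoperative=not → no input occurs → does not occur.
Fire suppression does not activate [OR]: Manual path lost=not, Release chain fails=not → no input occurs → does not occur.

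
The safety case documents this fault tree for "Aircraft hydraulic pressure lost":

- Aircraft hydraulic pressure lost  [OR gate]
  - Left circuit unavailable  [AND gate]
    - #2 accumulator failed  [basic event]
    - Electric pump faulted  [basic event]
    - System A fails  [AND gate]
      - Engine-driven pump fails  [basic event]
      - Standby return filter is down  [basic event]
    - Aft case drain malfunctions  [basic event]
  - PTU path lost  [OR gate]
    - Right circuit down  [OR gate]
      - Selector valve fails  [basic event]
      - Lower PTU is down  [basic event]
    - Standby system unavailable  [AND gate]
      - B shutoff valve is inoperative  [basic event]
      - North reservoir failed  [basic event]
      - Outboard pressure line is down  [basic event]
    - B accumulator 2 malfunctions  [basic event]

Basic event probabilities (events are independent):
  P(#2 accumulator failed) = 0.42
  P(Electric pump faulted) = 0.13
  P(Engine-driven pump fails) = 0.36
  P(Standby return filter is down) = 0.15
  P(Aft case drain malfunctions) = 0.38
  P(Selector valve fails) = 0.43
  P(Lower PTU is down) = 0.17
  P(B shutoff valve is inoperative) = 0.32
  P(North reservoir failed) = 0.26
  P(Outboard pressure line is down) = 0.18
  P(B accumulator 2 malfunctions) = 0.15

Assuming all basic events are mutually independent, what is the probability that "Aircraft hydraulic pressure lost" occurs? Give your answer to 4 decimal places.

0.6043

P(System A fails) [AND] = 0.36 × 0.15 = 0.054000
P(Left circuit unavailable) [AND] = 0.42 × 0.13 × 0.054000 × 0.38 = 0.001120
P(Right circuit down) [OR] = 1 − (1−0.43) × (1−0.17) = 0.526900
P(Standby system unavailable) [AND] = 0.32 × 0.26 × 0.18 = 0.014976
P(PTU path lost) [OR] = 1 − (1−0.526900) × (1−0.014976) × (1−0.15) = 0.603887
P(Aircraft hydraulic pressure lost) [OR] = 1 − (1−0.001120) × (1−0.603887) = 0.604331
Rounded to 4 decimal places: P(Aircraft hydraulic pressure lost) ≈ 0.6043.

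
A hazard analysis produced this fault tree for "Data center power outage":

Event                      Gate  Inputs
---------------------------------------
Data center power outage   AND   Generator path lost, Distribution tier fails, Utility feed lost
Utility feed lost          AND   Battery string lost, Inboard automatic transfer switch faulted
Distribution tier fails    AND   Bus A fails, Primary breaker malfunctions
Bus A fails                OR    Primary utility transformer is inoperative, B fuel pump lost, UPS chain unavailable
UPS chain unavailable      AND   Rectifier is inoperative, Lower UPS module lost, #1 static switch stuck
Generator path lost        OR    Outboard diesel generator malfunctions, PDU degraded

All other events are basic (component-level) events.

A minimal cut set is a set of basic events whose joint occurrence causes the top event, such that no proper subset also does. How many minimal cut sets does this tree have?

Generator path lost [OR]: union of children's cut sets → 2 cut set(s).
UPS chain unavailable [AND]: one cut set from each child combined → 1 × 1 × 1 = 1 cut set(s).
Bus A fails [OR]: union of children's cut sets → 3 cut set(s).
Distribution tier fails [AND]: one cut set from each child combined → 3 × 1 = 3 cut set(s).
Utility feed lost [AND]: one cut set from each child combined → 1 × 1 = 1 cut set(s).
Data center power outage [AND]: one cut set from each child combined → 2 × 3 × 1 = 6 cut set(s).
Minimal cut sets: {Battery string lost, Inboard automatic transfer switch faulted, Outboard diesel generator malfunctions, Primary breaker malfunctions, Primary utility transformer is inoperative}; {B fuel pump lost, Battery string lost, Inboard automatic transfer switch faulted, Outboard diesel generator malfunctions, Primary breaker malfunctions}; {#1 static switch stuck, Battery string lost, Inboard automatic transfer switch faulted, Lower UPS module lost, Outboard diesel generator malfunctions, Primary breaker malfunctions, Rectifier is inoperative}; {Battery string lost, Inboard automatic transfer switch faulted, PDU degraded, Primary breaker malfunctions, Primary utility transformer is inoperative}; {B fuel pump lost, Battery string lost, Inboard automatic transfer switch faulted, PDU degraded, Primary breaker malfunctions}; {#1 static switch stuck, Battery string lost, Inboard automatic transfer switch faulted, Lower UPS module lost, PDU degraded, Primary breaker malfunctions, Rectifier is inoperative}.

6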